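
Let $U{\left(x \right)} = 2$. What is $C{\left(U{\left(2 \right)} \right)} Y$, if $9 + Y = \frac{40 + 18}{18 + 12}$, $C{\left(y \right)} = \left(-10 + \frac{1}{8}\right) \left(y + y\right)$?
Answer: $\frac{4187}{15} \approx 279.13$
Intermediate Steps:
$C{\left(y \right)} = - \frac{79 y}{4}$ ($C{\left(y \right)} = \left(-10 + \frac{1}{8}\right) 2 y = - \frac{79 \cdot 2 y}{8} = - \frac{79 y}{4}$)
$Y = - \frac{106}{15}$ ($Y = -9 + \frac{40 + 18}{18 + 12} = -9 + \frac{58}{30} = -9 + 58 \cdot \frac{1}{30} = -9 + \frac{29}{15} = - \frac{106}{15} \approx -7.0667$)
$C{\left(U{\left(2 \right)} \right)} Y = \left(- \frac{79}{4}\right) 2 \left(- \frac{106}{15}\right) = \left(- \frac{79}{2}\right) \left(- \frac{106}{15}\right) = \frac{4187}{15}$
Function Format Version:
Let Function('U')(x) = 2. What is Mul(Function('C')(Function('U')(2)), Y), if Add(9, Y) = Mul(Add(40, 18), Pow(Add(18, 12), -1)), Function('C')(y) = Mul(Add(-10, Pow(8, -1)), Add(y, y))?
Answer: Rational(4187, 15) ≈ 279.13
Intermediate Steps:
Function('C')(y) = Mul(Rational(-79, 4), y) (Function('C')(y) = Mul(Add(-10, Rational(1, 8)), Mul(2, y)) = Mul(Rational(-79, 8), Mul(2, y)) = Mul(Rational(-79, 4), y))
Y = Rational(-106, 15) (Y = Add(-9, Mul(Add(40, 18), Pow(Add(18, 12), -1))) = Add(-9, Mul(58, Pow(30, -1))) = Add(-9, Mul(58, Rational(1, 30))) = Add(-9, Rational(29, 15)) = Rational(-106, 15) ≈ -7.0667)
Mul(Function('C')(Function('U')(2)), Y) = Mul(Mul(Rational(-79, 4), 2), Rational(-106, 15)) = Mul(Rational(-79, 2), Rational(-106, 15)) = Rational(4187, 15)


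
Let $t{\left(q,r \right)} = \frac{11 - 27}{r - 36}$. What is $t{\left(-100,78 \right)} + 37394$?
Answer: $\frac{785266}{21} \approx 37394.0$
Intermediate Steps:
$t{\left(q,r \right)} = - \frac{16}{-36 + r}$
$t{\left(-100,78 \right)} + 37394 = - \frac{16}{-36 + 78} + 37394 = - \frac{16}{42} + 37394 = \left(-16\right) \frac{1}{42} + 37394 = - \frac{8}{21} + 37394 = \frac{785266}{21}$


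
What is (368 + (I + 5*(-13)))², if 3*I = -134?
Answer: 600625/9 ≈ 66736.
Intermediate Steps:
I = -134/3 (I = (⅓)*(-134) = -134/3 ≈ -44.667)
(368 + (I + 5*(-13)))² = (368 + (-134/3 + 5*(-13)))² = (368 + (-134/3 - 65))² = (368 - 329/3)² = (775/3)² = 600625/9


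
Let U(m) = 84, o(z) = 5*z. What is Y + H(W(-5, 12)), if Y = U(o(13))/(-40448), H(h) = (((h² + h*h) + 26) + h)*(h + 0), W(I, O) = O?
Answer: 39558123/10112 ≈ 3912.0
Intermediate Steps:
H(h) = h*(26 + h + 2*h²) (H(h) = (((h² + h²) + 26) + h)*h = ((2*h² + 26) + h)*h = ((26 + 2*h²) + h)*h = (26 + h + 2*h²)*h = h*(26 + h + 2*h²))
Y = -21/10112 (Y = 84/(-40448) = 84*(-1/40448) = -21/10112 ≈ -0.0020767)
Y + H(W(-5, 12)) = -21/10112 + 12*(26 + 12 + 2*12²) = -21/10112 + 12*(26 + 12 + 2*144) = -21/10112 + 12*(26 + 12 + 288) = -21/10112 + 12*326 = -21/10112 + 3912 = 39558123/10112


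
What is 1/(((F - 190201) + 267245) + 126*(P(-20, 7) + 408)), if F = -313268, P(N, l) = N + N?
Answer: -1/189856 ≈ -5.2672e-6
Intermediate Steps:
P(N, l) = 2*N
1/(((F - 190201) + 267245) + 126*(P(-20, 7) + 408)) = 1/(((-313268 - 190201) + 267245) + 126*(2*(-20) + 408)) = 1/((-503469 + 267245) + 126*(-40 + 408)) = 1/(-236224 + 126*368) = 1/(-236224 + 46368) = 1/(-189856) = -1/189856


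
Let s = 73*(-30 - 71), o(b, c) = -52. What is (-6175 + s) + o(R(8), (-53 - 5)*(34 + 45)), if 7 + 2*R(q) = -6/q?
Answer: -13600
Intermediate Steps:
R(q) = -7/2 - 3/q (R(q) = -7/2 + (-6/q)/2 = -7/2 - 3/q)
s = -7373 (s = 73*(-101) = -7373)
(-6175 + s) + o(R(8), (-53 - 5)*(34 + 45)) = (-6175 - 7373) - 52 = -13548 - 52 = -13600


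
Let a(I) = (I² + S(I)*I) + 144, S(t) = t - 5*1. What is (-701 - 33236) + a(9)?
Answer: -33676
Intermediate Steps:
S(t) = -5 + t (S(t) = t - 5 = -5 + t)
a(I) = 144 + I² + I*(-5 + I) (a(I) = (I² + (-5 + I)*I) + 144 = (I² + I*(-5 + I)) + 144 = 144 + I² + I*(-5 + I))
(-701 - 33236) + a(9) = (-701 - 33236) + (144 + 9² + 9*(-5 + 9)) = -33937 + (144 + 81 + 9*4) = -33937 + (144 + 81 + 36) = -33937 + 261 = -33676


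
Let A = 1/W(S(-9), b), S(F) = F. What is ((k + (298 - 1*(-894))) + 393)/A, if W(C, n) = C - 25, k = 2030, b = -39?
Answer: -122910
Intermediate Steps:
W(C, n) = -25 + C
A = -1/34 (A = 1/(-25 - 9) = 1/(-34) = -1/34 ≈ -0.029412)
((k + (298 - 1*(-894))) + 393)/A = ((2030 + (298 - 1*(-894))) + 393)/(-1/34) = ((2030 + (298 + 894)) + 393)*(-34) = ((2030 + 1192) + 393)*(-34) = (3222 + 393)*(-34) = 3615*(-34) = -122910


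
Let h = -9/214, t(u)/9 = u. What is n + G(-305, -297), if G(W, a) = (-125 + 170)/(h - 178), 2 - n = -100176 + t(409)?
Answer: 3676622567/38101 ≈ 96497.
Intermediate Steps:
t(u) = 9*u
h = -9/214 (h = -9*1/214 = -9/214 ≈ -0.042056)
n = 96497 (n = 2 - (-100176 + 9*409) = 2 - (-100176 + 3681) = 2 - 1*(-96495) = 2 + 96495 = 96497)
G(W, a) = -9630/38101 (G(W, a) = (-125 + 170)/(-9/214 - 178) = 45/(-38101/214) = 45*(-214/38101) = -9630/38101)
n + G(-305, -297) = 96497 - 9630/38101 = 3676622567/38101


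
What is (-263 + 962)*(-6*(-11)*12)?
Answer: 553608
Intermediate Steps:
(-263 + 962)*(-6*(-11)*12) = 699*(66*12) = 699*792 = 553608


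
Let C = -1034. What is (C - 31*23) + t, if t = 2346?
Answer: 599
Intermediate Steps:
(C - 31*23) + t = (-1034 - 31*23) + 2346 = (-1034 - 713) + 2346 = -1747 + 2346 = 599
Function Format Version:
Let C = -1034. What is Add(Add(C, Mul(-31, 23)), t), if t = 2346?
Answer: 599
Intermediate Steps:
Add(Add(C, Mul(-31, 23)), t) = Add(Add(-1034, Mul(-31, 23)), 2346) = Add(Add(-1034, -713), 2346) = Add(-1747, 2346) = 599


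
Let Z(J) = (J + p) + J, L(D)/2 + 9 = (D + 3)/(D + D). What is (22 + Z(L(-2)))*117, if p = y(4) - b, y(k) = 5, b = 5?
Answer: -1755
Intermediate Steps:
L(D) = -18 + (3 + D)/D (L(D) = -18 + 2*((D + 3)/(D + D)) = -18 + 2*((3 + D)/((2*D))) = -18 + 2*((3 + D)*(1/(2*D))) = -18 + 2*((3 + D)/(2*D)) = -18 + (3 + D)/D)
p = 0 (p = 5 - 1*5 = 5 - 5 = 0)
Z(J) = 2*J (Z(J) = (J + 0) + J = J + J = 2*J)
(22 + Z(L(-2)))*117 = (22 + 2*(-17 + 3/(-2)))*117 = (22 + 2*(-17 + 3*(-½)))*117 = (22 + 2*(-17 - 3/2))*117 = (22 + 2*(-37/2))*117 = (22 - 37)*117 = -15*117 = -1755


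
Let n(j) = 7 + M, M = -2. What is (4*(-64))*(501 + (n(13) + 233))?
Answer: -189184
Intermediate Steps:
n(j) = 5 (n(j) = 7 - 2 = 5)
(4*(-64))*(501 + (n(13) + 233)) = (4*(-64))*(501 + (5 + 233)) = -256*(501 + 238) = -256*739 = -189184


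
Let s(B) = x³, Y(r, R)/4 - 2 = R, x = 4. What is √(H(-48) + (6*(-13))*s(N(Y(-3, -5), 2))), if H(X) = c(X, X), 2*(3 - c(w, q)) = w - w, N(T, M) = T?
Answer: I*√4989 ≈ 70.633*I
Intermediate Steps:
Y(r, R) = 8 + 4*R
c(w, q) = 3 (c(w, q) = 3 - (w - w)/2 = 3 - ½*0 = 3 + 0 = 3)
H(X) = 3
s(B) = 64 (s(B) = 4³ = 64)
√(H(-48) + (6*(-13))*s(N(Y(-3, -5), 2))) = √(3 + (6*(-13))*64) = √(3 - 78*64) = √(3 - 4992) = √(-4989) = I*√4989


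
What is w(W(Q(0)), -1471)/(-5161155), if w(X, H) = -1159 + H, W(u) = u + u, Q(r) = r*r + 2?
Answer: 526/1032231 ≈ 0.00050958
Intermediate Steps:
Q(r) = 2 + r² (Q(r) = r² + 2 = 2 + r²)
W(u) = 2*u
w(W(Q(0)), -1471)/(-5161155) = (-1159 - 1471)/(-5161155) = -2630*(-1/5161155) = 526/1032231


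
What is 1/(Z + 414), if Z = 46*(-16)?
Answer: -1/322 ≈ -0.0031056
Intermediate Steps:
Z = -736
1/(Z + 414) = 1/(-736 + 414) = 1/(-322) = -1/322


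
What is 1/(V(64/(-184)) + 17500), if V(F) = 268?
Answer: 1/17768 ≈ 5.6281e-5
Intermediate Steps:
1/(V(64/(-184)) + 17500) = 1/(268 + 17500) = 1/17768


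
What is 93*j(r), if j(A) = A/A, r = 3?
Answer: 93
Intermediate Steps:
j(A) = 1
93*j(r) = 93*1 = 93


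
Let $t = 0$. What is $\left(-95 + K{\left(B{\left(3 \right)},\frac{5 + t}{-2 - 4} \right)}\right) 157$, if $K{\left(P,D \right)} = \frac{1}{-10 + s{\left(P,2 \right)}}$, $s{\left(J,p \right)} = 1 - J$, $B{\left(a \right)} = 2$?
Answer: $- \frac{164222}{11} \approx -14929.0$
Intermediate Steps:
$K{\left(P,D \right)} = \frac{1}{-9 - P}$ ($K{\left(P,D \right)} = \frac{1}{-10 - \left(-1 + P\right)} = \frac{1}{-9 - P}$)
$\left(-95 + K{\left(B{\left(3 \right)},\frac{5 + t}{-2 - 4} \right)}\right) 157 = \left(-95 - \frac{1}{9 + 2}\right) 157 = \left(-95 - \frac{1}{11}\right) 157 = \left(- \frac{1046}{11}\right) 157 = - \frac{164222}{11}$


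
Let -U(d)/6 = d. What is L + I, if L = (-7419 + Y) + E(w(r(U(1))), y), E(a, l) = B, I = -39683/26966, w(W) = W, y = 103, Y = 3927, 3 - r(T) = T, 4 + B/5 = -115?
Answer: -110249725/26966 ≈ -4088.5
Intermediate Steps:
U(d) = -6*d
B = -595 (B = -20 + 5*(-115) = -20 - 575 = -595)
r(T) = 3 - T
I = -39683/26966 (I = -39683*1/26966 = -39683/26966 ≈ -1.4716)
E(a, l) = -595
L = -4087 (L = (-7419 + 3927) - 595 = -3492 - 595 = -4087)
L + I = -4087 - 39683/26966 = -110249725/26966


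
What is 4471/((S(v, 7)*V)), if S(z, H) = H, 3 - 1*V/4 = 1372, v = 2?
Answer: -4471/38332 ≈ -0.11664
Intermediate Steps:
V = -5476 (V = 12 - 4*1372 = 12 - 5488 = -5476)
4471/((S(v, 7)*V)) = 4471/((7*(-5476))) = 4471/(-38332) = 4471*(-1/38332) = -4471/38332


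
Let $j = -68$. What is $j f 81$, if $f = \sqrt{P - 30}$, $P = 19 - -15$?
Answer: $-11016$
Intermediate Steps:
$P = 34$ ($P = 19 + 15 = 34$)
$f = 2$ ($f = \sqrt{34 - 30} = \sqrt{4} = 2$)
$j f 81 = \left(-68\right) 2 \cdot 81 = \left(-136\right) 81 = -11016$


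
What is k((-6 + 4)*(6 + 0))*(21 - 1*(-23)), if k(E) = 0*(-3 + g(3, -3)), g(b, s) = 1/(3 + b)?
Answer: 0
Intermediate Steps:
k(E) = 0 (k(E) = 0*(-3 + 1/(3 + 3)) = 0*(-3 + 1/6) = 0*(-17/6) = 0)
k((-6 + 4)*(6 + 0))*(21 - 1*(-23)) = 0*(21 - 1*(-23)) = 0*(21 + 23) = 0*44 = 0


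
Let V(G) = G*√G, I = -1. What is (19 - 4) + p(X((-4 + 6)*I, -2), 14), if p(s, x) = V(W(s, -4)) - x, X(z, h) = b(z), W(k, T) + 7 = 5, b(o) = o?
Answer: 1 - 2*I*√2 ≈ 1.0 - 2.8284*I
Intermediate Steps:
W(k, T) = -2 (W(k, T) = -7 + 5 = -2)
X(z, h) = z
V(G) = G^(3/2)
p(s, x) = -x - 2*I*√2 (p(s, x) = (-2)^(3/2) - x = -2*I*√2 - x = -x - 2*I*√2)
(19 - 4) + p(X((-4 + 6)*I, -2), 14) = (19 - 4) + (-1*14 - 2*I*√2) = 15 + (-14 - 2*I*√2) = 1 - 2*I*√2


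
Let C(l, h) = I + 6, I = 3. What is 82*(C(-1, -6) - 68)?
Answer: -4838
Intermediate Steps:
C(l, h) = 9 (C(l, h) = 3 + 6 = 9)
82*(C(-1, -6) - 68) = 82*(9 - 68) = 82*(-59) = -4838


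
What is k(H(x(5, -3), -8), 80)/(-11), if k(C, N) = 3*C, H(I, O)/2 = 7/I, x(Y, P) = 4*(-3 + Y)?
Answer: -21/44 ≈ -0.47727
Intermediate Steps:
x(Y, P) = -12 + 4*Y
H(I, O) = 14/I (H(I, O) = 2*(7/I) = 14/I)
k(H(x(5, -3), -8), 80)/(-11) = (3*(14/(-12 + 4*5)))/(-11) = (3*(14/(-12 + 20)))*(-1/11) = (3*(14/8))*(-1/11) = (3*(14*(⅛)))*(-1/11) = (3*(7/4))*(-1/11) = (21/4)*(-1/11) = -21/44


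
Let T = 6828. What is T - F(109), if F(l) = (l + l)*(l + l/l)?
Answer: -17152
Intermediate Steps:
F(l) = 2*l*(1 + l) (F(l) = (2*l)*(l + 1) = (2*l)*(1 + l) = 2*l*(1 + l))
T - F(109) = 6828 - 2*109*(1 + 109) = 6828 - 2*109*110 = 6828 - 1*23980 = 6828 - 23980 = -17152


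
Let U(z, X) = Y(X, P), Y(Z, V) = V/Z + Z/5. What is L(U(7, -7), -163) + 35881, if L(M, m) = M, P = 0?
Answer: 179398/5 ≈ 35880.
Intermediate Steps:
Y(Z, V) = Z/5 + V/Z (Y(Z, V) = V/Z + Z*(⅕) = V/Z + Z/5 = Z/5 + V/Z)
U(z, X) = X/5 (U(z, X) = X/5 + 0/X = X/5 + 0 = X/5)
L(U(7, -7), -163) + 35881 = (⅕)*(-7) + 35881 = -7/5 + 35881 = 179398/5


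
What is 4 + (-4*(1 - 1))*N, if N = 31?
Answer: 4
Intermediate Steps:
4 + (-4*(1 - 1))*N = 4 - 4*(1 - 1)*31 = 4 - 4*0*31 = 4 + 0*31 = 4 + 0 = 4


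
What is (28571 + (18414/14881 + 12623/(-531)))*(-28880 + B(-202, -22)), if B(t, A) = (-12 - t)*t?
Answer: -85722139279760/44643 ≈ -1.9202e+9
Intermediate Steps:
B(t, A) = t*(-12 - t)
(28571 + (18414/14881 + 12623/(-531)))*(-28880 + B(-202, -22)) = (28571 + (18414/14881 + 12623/(-531)))*(-28880 - 1*(-202)*(12 - 202)) = (28571 + (18414*(1/14881) + 12623*(-1/531)))*(-28880 - 1*(-202)*(-190)) = (28571 + (18414/14881 - 12623/531))*(-28880 - 38380) = (28571 - 178065029/7901811)*(-67260) = (225584577052/7901811)*(-67260) = -85722139279760/44643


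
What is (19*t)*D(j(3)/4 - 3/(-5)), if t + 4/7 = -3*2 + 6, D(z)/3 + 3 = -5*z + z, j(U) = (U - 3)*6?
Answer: 6156/35 ≈ 175.89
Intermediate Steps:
j(U) = -18 + 6*U (j(U) = (-3 + U)*6 = -18 + 6*U)
D(z) = -9 - 12*z (D(z) = -9 + 3*(-5*z + z) = -9 + 3*(-4*z) = -9 - 12*z)
t = -4/7 (t = -4/7 + (-3*2 + 6) = -4/7 + (-6 + 6) = -4/7 + 0 = -4/7 ≈ -0.57143)
(19*t)*D(j(3)/4 - 3/(-5)) = (19*(-4/7))*(-9 - 12*((-18 + 6*3)/4 - 3/(-5))) = -76*(-9 - 12*((-18 + 18)*(1/4) - 3*(-1/5)))/7 = -76*(-9 - 12*(0*(1/4) + 3/5))/7 = -76*(-9 - 12*(0 + 3/5))/7 = -76*(-9 - 12*3/5)/7 = -76*(-9 - 36/5)/7 = -76/7*(-81/5) = 6156/35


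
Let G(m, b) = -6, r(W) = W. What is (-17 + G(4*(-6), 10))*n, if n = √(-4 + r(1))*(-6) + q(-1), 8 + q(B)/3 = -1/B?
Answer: 483 + 138*I*√3 ≈ 483.0 + 239.02*I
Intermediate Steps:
q(B) = -24 - 3/B (q(B) = -24 + 3*(-1/B) = -24 - 3/B)
n = -21 - 6*I*√3 (n = √(-4 + 1)*(-6) + (-24 - 3/(-1)) = √(-3)*(-6) + (-24 - 3*(-1)) = (I*√3)*(-6) + (-24 + 3) = -6*I*√3 - 21 = -21 - 6*I*√3 ≈ -21.0 - 10.392*I)
(-17 + G(4*(-6), 10))*n = (-17 - 6)*(-21 - 6*I*√3) = -23*(-21 - 6*I*√3) = 483 + 138*I*√3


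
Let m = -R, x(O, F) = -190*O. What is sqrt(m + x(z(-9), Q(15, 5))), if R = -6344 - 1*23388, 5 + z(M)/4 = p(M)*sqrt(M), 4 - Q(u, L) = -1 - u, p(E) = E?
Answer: 2*sqrt(8383 + 5130*I) ≈ 190.85 + 53.761*I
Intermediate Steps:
Q(u, L) = 5 + u (Q(u, L) = 4 - (-1 - u) = 4 + (1 + u) = 5 + u)
z(M) = -20 + 4*M**(3/2) (z(M) = -20 + 4*(M*sqrt(M)) = -20 + 4*M**(3/2))
R = -29732 (R = -6344 - 23388 = -29732)
m = 29732 (m = -1*(-29732) = 29732)
sqrt(m + x(z(-9), Q(15, 5))) = sqrt(29732 - 190*(-20 + 4*(-9)**(3/2))) = sqrt(29732 - 190*(-20 + 4*(-27*I))) = sqrt(29732 - 190*(-20 - 108*I)) = sqrt(29732 + (3800 + 20520*I)) = sqrt(33532 + 20520*I)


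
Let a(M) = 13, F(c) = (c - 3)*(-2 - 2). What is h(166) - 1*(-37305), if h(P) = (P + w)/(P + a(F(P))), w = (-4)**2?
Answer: 6677777/179 ≈ 37306.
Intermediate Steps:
F(c) = 12 - 4*c (F(c) = (-3 + c)*(-4) = 12 - 4*c)
w = 16
h(P) = (16 + P)/(13 + P) (h(P) = (P + 16)/(P + 13) = (16 + P)/(13 + P))
h(166) - 1*(-37305) = (16 + 166)/(13 + 166) - 1*(-37305) = 182/179 + 37305 = 6677777/179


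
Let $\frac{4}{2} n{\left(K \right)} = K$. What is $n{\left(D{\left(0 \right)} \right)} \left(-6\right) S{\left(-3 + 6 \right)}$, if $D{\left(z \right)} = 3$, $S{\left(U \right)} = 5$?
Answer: $-45$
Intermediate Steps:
$n{\left(K \right)} = \frac{K}{2}$
$n{\left(D{\left(0 \right)} \right)} \left(-6\right) S{\left(-3 + 6 \right)} = \frac{1}{2} \cdot 3 \left(-6\right) 5 = \frac{3}{2} \left(-6\right) 5 = \left(-9\right) 5 = -45$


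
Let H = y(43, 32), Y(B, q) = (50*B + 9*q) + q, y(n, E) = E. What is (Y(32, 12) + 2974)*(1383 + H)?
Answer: 6642010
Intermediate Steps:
Y(B, q) = 10*q + 50*B (Y(B, q) = (9*q + 50*B) + q = 10*q + 50*B)
H = 32
(Y(32, 12) + 2974)*(1383 + H) = ((10*12 + 50*32) + 2974)*(1383 + 32) = ((120 + 1600) + 2974)*1415 = (1720 + 2974)*1415 = 4694*1415 = 6642010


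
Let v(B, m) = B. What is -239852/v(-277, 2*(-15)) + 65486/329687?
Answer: 79094225946/91323299 ≈ 866.09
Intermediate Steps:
-239852/v(-277, 2*(-15)) + 65486/329687 = -239852/(-277) + 65486/329687 = -239852*(-1/277) + 65486*(1/329687) = 239852/277 + 65486/329687 = 79094225946/91323299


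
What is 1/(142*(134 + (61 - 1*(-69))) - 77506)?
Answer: -1/40018 ≈ -2.4989e-5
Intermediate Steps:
1/(142*(134 + (61 - 1*(-69))) - 77506) = 1/(142*(134 + (61 + 69)) - 77506) = 1/(142*(134 + 130) - 77506) = 1/(142*264 - 77506) = 1/(37488 - 77506) = 1/(-40018) = -1/40018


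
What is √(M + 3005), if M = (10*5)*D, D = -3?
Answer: √2855 ≈ 53.432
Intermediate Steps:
M = -150 (M = (10*5)*(-3) = 50*(-3) = -150)
√(M + 3005) = √(-150 + 3005) = √2855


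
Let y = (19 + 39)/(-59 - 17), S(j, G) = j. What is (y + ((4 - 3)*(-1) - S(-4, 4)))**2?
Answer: 7225/1444 ≈ 5.0035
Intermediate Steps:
y = -29/38 (y = 58/(-76) = 58*(-1/76) = -29/38 ≈ -0.76316)
(y + ((4 - 3)*(-1) - S(-4, 4)))**2 = (-29/38 + ((4 - 3)*(-1) - 1*(-4)))**2 = (-29/38 + (1*(-1) + 4))**2 = (-29/38 + (-1 + 4))**2 = (-29/38 + 3)**2 = (85/38)**2 = 7225/1444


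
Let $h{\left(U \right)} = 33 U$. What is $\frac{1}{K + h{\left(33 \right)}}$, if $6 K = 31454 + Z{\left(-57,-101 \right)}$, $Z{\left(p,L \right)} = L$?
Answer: $\frac{2}{12629} \approx 0.00015837$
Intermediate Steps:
$K = \frac{10451}{2}$ ($K = \frac{31454 - 101}{6} = \frac{1}{6} \cdot 31353 = \frac{10451}{2} \approx 5225.5$)
$\frac{1}{K + h{\left(33 \right)}} = \frac{1}{\frac{10451}{2} + 33 \cdot 33} = \frac{1}{\frac{10451}{2} + 1089} = \frac{1}{\frac{12629}{2}} = \frac{2}{12629}$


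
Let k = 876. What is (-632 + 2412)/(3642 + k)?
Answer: 890/2259 ≈ 0.39398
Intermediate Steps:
(-632 + 2412)/(3642 + k) = (-632 + 2412)/(3642 + 876) = 1780/4518 = 1780*(1/4518) = 890/2259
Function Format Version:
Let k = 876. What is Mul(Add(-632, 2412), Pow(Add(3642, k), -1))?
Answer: Rational(890, 2259) ≈ 0.39398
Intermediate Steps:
Mul(Add(-632, 2412), Pow(Add(3642, k), -1)) = Mul(Add(-632, 2412), Pow(Add(3642, 876), -1)) = Mul(1780, Pow(4518, -1)) = Mul(1780, Rational(1, 4518)) = Rational(890, 2259)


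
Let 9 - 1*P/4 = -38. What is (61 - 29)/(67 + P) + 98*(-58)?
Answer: -1449388/255 ≈ -5683.9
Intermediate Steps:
P = 188 (P = 36 - 4*(-38) = 36 + 152 = 188)
(61 - 29)/(67 + P) + 98*(-58) = (61 - 29)/(67 + 188) + 98*(-58) = 32/255 - 5684 = -1449388/255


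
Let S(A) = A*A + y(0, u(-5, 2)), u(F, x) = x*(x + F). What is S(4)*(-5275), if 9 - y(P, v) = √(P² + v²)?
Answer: -100225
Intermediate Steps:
u(F, x) = x*(F + x)
y(P, v) = 9 - √(P² + v²)
S(A) = 3 + A² (S(A) = A*A + (9 - √(0² + (2*(-5 + 2))²)) = A² + (9 - √(0 + (2*(-3))²)) = A² + (9 - √(0 + (-6)²)) = A² + (9 - √(0 + 36)) = A² + (9 - √36) = A² + (9 - 1*6) = A² + (9 - 6) = A² + 3 = 3 + A²)
S(4)*(-5275) = (3 + 4²)*(-5275) = (3 + 16)*(-5275) = 19*(-5275) = -100225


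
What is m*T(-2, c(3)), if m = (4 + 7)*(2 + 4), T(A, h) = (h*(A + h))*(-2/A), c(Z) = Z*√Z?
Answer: 1782 - 396*√3 ≈ 1096.1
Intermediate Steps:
c(Z) = Z^(3/2)
T(A, h) = -2*h*(A + h)/A
m = 66 (m = 11*6 = 66)
m*T(-2, c(3)) = 66*(-2*3^(3/2)*(-2 + 3^(3/2))/(-2)) = 66*(-2*3*√3*(-½)*(-2 + 3*√3)) = 66*(3*√3*(-2 + 3*√3)) = 198*√3*(-2 + 3*√3)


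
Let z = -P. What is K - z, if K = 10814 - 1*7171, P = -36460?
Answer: -32817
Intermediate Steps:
z = 36460 (z = -1*(-36460) = 36460)
K = 3643 (K = 10814 - 7171 = 3643)
K - z = 3643 - 1*36460 = 3643 - 36460 = -32817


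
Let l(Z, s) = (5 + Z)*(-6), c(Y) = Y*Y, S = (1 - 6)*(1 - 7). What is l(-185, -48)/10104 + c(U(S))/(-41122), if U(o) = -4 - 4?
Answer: 911773/8656181 ≈ 0.10533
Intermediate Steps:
S = 30 (S = -5*(-6) = 30)
U(o) = -8
c(Y) = Y²
l(Z, s) = -30 - 6*Z
l(-185, -48)/10104 + c(U(S))/(-41122) = (-30 - 6*(-185))/10104 + (-8)²/(-41122) = (-30 + 1110)*(1/10104) + 64*(-1/41122) = 1080*(1/10104) - 32/20561 = 45/421 - 32/20561 = 911773/8656181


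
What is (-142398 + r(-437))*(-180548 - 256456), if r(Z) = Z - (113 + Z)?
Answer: 62277877044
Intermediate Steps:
r(Z) = -113 (r(Z) = Z + (-113 - Z) = -113)
(-142398 + r(-437))*(-180548 - 256456) = (-142398 - 113)*(-180548 - 256456) = -142511*(-437004) = 62277877044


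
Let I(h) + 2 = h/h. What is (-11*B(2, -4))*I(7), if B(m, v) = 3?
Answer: 33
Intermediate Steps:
I(h) = -1 (I(h) = -2 + h/h = -2 + 1 = -1)
(-11*B(2, -4))*I(7) = -11*3*(-1) = -33*(-1) = 33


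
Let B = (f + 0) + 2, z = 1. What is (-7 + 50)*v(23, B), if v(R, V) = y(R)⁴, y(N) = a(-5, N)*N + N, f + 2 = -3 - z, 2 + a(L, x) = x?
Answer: 2818840631728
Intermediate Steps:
a(L, x) = -2 + x
f = -6 (f = -2 + (-3 - 1*1) = -2 + (-3 - 1) = -2 - 4 = -6)
B = -4 (B = (-6 + 0) + 2 = -6 + 2 = -4)
y(N) = N + N*(-2 + N) (y(N) = (-2 + N)*N + N = N*(-2 + N) + N = N + N*(-2 + N))
v(R, V) = R⁴*(-1 + R)⁴ (v(R, V) = (R*(-1 + R))⁴ = R⁴*(-1 + R)⁴)
(-7 + 50)*v(23, B) = (-7 + 50)*(23⁴*(-1 + 23)⁴) = 43*(279841*22⁴) = 43*(279841*234256) = 43*65554433296 = 2818840631728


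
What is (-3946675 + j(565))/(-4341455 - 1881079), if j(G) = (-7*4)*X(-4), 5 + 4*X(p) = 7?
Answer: 1315563/2074178 ≈ 0.63426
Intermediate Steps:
X(p) = ½ (X(p) = -5/4 + (¼)*7 = -5/4 + 7/4 = ½)
j(G) = -14 (j(G) = -7*4*(½) = -28*½ = -14)
(-3946675 + j(565))/(-4341455 - 1881079) = (-3946675 - 14)/(-4341455 - 1881079) = -3946689/(-6222534) = -3946689*(-1/6222534) = 1315563/2074178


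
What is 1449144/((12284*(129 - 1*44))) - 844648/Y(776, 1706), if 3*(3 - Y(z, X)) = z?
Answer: 661725945402/200213845 ≈ 3305.1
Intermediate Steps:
Y(z, X) = 3 - z/3
1449144/((12284*(129 - 1*44))) - 844648/Y(776, 1706) = 1449144/((12284*(129 - 1*44))) - 844648/(3 - ⅓*776) = 1449144/((12284*(129 - 44))) - 844648/(3 - 776/3) = 1449144/((12284*85)) - 844648/(-767/3) = 1449144/1044140 - 844648*(-3/767) = 1449144*(1/1044140) + 2533944/767 = 362286/261035 + 2533944/767 = 661725945402/200213845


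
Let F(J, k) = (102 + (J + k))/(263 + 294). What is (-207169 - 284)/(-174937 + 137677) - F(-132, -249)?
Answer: 41982287/6917940 ≈ 6.0686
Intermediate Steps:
F(J, k) = 102/557 + J/557 + k/557 (F(J, k) = (102 + J + k)/557 = (102 + J + k)*(1/557) = 102/557 + J/557 + k/557)
(-207169 - 284)/(-174937 + 137677) - F(-132, -249) = (-207169 - 284)/(-174937 + 137677) - (102/557 + (1/557)*(-132) + (1/557)*(-249)) = -207453/(-37260) - (102/557 - 132/557 - 249/557) = -207453*(-1/37260) - 1*(-279/557) = 69151/12420 + 279/557 = 41982287/6917940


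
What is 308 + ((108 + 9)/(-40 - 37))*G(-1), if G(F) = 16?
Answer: 21844/77 ≈ 283.69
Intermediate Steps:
308 + ((108 + 9)/(-40 - 37))*G(-1) = 308 + ((108 + 9)/(-40 - 37))*16 = 308 + (117/(-77))*16 = 308 + (117*(-1/77))*16 = 308 - 117/77*16 = 308 - 1872/77 = 21844/77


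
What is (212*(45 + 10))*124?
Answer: 1445840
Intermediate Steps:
(212*(45 + 10))*124 = (212*55)*124 = 11660*124 = 1445840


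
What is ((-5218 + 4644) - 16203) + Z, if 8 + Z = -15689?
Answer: -32474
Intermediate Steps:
Z = -15697 (Z = -8 - 15689 = -15697)
((-5218 + 4644) - 16203) + Z = ((-5218 + 4644) - 16203) - 15697 = (-574 - 16203) - 15697 = -16777 - 15697 = -32474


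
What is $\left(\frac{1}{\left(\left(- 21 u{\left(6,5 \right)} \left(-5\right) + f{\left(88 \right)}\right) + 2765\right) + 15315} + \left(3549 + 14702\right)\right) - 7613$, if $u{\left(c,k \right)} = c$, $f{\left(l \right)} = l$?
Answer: $\frac{199973125}{18798} \approx 10638.0$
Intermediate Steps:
$\left(\frac{1}{\left(\left(- 21 u{\left(6,5 \right)} \left(-5\right) + f{\left(88 \right)}\right) + 2765\right) + 15315} + \left(3549 + 14702\right)\right) - 7613 = \left(\frac{1}{\left(\left(\left(-21\right) 6 \left(-5\right) + 88\right) + 2765\right) + 15315} + \left(3549 + 14702\right)\right) - 7613 = \left(\frac{1}{\left(\left(\left(-126\right) \left(-5\right) + 88\right) + 2765\right) + 15315} + 18251\right) - 7613 = \left(\frac{1}{\left(\left(630 + 88\right) + 2765\right) + 15315} + 18251\right) - 7613 = \left(\frac{1}{\left(718 + 2765\right) + 15315} + 18251\right) - 7613 = \left(\frac{1}{3483 + 15315} + 18251\right) - 7613 = \left(\frac{1}{18798} + 18251\right) - 7613 = \frac{343082299}{18798} - 7613 = \frac{199973125}{18798}$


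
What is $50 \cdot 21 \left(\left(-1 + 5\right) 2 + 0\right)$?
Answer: $8400$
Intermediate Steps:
$50 \cdot 21 \left(\left(-1 + 5\right) 2 + 0\right) = 1050 \left(4 \cdot 2 + 0\right) = 1050 \left(8 + 0\right) = 1050 \cdot 8 = 8400$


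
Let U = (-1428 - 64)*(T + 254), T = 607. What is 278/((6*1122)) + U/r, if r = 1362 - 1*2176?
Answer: 196550779/124542 ≈ 1578.2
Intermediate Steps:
r = -814 (r = 1362 - 2176 = -814)
U = -1284612 (U = (-1428 - 64)*(607 + 254) = -1492*861 = -1284612)
278/((6*1122)) + U/r = 278/((6*1122)) - 1284612/(-814) = 278/6732 - 1284612*(-1/814) = 278*(1/6732) + 642306/407 = 139/3366 + 642306/407 = 196550779/124542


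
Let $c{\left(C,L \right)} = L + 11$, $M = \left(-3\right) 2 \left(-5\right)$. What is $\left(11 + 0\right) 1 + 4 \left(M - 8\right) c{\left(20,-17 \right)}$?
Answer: $-517$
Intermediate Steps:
$M = 30$ ($M = \left(-6\right) \left(-5\right) = 30$)
$c{\left(C,L \right)} = 11 + L$
$\left(11 + 0\right) 1 + 4 \left(M - 8\right) c{\left(20,-17 \right)} = \left(11 + 0\right) 1 + 4 \left(30 - 8\right) \left(11 - 17\right) = 11 \cdot 1 + 4 \cdot 22 \left(-6\right) = 11 + 88 \left(-6\right) = 11 - 528 = -517$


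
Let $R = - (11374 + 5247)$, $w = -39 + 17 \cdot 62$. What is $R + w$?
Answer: $-15606$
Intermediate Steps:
$w = 1015$ ($w = -39 + 1054 = 1015$)
$R = -16621$ ($R = \left(-1\right) 16621 = -16621$)
$R + w = -16621 + 1015 = -15606$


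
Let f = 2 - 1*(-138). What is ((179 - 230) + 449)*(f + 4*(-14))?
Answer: 33432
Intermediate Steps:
f = 140 (f = 2 + 138 = 140)
((179 - 230) + 449)*(f + 4*(-14)) = ((179 - 230) + 449)*(140 + 4*(-14)) = (-51 + 449)*(140 - 56) = 398*84 = 33432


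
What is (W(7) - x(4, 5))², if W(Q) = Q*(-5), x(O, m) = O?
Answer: 1521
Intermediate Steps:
W(Q) = -5*Q
(W(7) - x(4, 5))² = (-5*7 - 1*4)² = (-35 - 4)² = (-39)² = 1521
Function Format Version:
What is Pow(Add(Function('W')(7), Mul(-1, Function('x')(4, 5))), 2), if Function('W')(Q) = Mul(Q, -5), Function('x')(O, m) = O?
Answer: 1521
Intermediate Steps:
Function('W')(Q) = Mul(-5, Q)
Pow(Add(Function('W')(7), Mul(-1, Function('x')(4, 5))), 2) = Pow(Add(Mul(-5, 7), Mul(-1, 4)), 2) = Pow(Add(-35, -4), 2) = Pow(-39, 2) = 1521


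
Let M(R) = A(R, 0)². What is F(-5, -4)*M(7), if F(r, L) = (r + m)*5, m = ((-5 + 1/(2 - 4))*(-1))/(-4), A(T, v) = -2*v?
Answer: 0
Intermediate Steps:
M(R) = 0 (M(R) = (-2*0)² = 0² = 0)
m = -11/8 (m = ((-5 + 1/(-2))*(-1))*(-¼) = ((-5 - ½)*(-1))*(-¼) = -11/2*(-1)*(-¼) = (11/2)*(-¼) = -11/8 ≈ -1.3750)
F(r, L) = -55/8 + 5*r (F(r, L) = (r - 11/8)*5 = (-11/8 + r)*5 = -55/8 + 5*r)
F(-5, -4)*M(7) = (-55/8 + 5*(-5))*0 = (-55/8 - 25)*0 = -255/8*0 = 0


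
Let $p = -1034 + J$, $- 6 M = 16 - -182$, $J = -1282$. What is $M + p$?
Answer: $-2349$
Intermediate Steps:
$M = -33$ ($M = - \frac{16 - -182}{6} = - \frac{16 + 182}{6} = \left(- \frac{1}{6}\right) 198 = -33$)
$p = -2316$ ($p = -1034 - 1282 = -2316$)
$M + p = -33 - 2316 = -2349$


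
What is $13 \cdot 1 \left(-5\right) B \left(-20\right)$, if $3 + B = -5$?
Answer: $-10400$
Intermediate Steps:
$B = -8$ ($B = -3 - 5 = -8$)
$13 \cdot 1 \left(-5\right) B \left(-20\right) = 13 \cdot 1 \left(-5\right) \left(-8\right) \left(-20\right) = 13 \left(\left(-5\right) \left(-8\right)\right) \left(-20\right) = 13 \cdot 40 \left(-20\right) = 520 \left(-20\right) = -10400$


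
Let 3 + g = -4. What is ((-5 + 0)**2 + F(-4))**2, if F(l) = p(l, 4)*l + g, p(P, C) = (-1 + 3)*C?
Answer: 196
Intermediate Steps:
g = -7 (g = -3 - 4 = -7)
p(P, C) = 2*C
F(l) = -7 + 8*l (F(l) = (2*4)*l - 7 = 8*l - 7 = -7 + 8*l)
((-5 + 0)**2 + F(-4))**2 = ((-5 + 0)**2 + (-7 + 8*(-4)))**2 = ((-5)**2 + (-7 - 32))**2 = (25 - 39)**2 = (-14)**2 = 196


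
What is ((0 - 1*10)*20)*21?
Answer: -4200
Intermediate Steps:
((0 - 1*10)*20)*21 = ((0 - 10)*20)*21 = -10*20*21 = -200*21 = -4200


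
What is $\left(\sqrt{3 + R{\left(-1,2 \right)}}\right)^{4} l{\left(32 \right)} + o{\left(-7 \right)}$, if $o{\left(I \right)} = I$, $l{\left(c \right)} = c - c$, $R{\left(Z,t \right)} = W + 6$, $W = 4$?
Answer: $-7$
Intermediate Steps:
$R{\left(Z,t \right)} = 10$ ($R{\left(Z,t \right)} = 4 + 6 = 10$)
$l{\left(c \right)} = 0$
$\left(\sqrt{3 + R{\left(-1,2 \right)}}\right)^{4} l{\left(32 \right)} + o{\left(-7 \right)} = \left(\sqrt{3 + 10}\right)^{4} \cdot 0 - 7 = \left(\sqrt{13}\right)^{4} \cdot 0 - 7 = 169 \cdot 0 - 7 = 0 - 7 = -7$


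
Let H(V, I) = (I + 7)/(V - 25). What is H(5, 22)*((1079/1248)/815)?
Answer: -2407/1564800 ≈ -0.0015382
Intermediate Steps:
H(V, I) = (7 + I)/(-25 + V)
H(5, 22)*((1079/1248)/815) = ((7 + 22)/(-25 + 5))*((1079/1248)/815) = (29/(-20))*((1079*(1/1248))*(1/815)) = (-1/20*29)*((83/96)*(1/815)) = -29/20*83/78240 = -2407/1564800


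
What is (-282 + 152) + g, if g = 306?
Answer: 176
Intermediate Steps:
(-282 + 152) + g = (-282 + 152) + 306 = -130 + 306 = 176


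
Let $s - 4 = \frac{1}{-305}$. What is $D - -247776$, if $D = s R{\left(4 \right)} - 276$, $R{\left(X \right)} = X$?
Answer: $\frac{75492376}{305} \approx 2.4752 \cdot 10^{5}$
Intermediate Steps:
$s = \frac{1219}{305}$ ($s = 4 + \frac{1}{-305} = 4 - \frac{1}{305} = \frac{1219}{305} \approx 3.9967$)
$D = - \frac{79304}{305}$ ($D = \frac{1219}{305} \cdot 4 - 276 = \frac{4876}{305} - 276 = - \frac{79304}{305} \approx -260.01$)
$D - -247776 = - \frac{79304}{305} - -247776 = - \frac{79304}{305} + 247776 = \frac{75492376}{305}$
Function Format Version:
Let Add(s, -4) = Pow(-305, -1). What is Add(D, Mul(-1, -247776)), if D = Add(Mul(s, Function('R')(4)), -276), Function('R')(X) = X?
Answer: Rational(75492376, 305) ≈ 2.4752e+5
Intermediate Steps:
s = Rational(1219, 305) (s = Add(4, Pow(-305, -1)) = Add(4, Rational(-1, 305)) = Rational(1219, 305) ≈ 3.9967)
D = Rational(-79304, 305) (D = Add(Mul(Rational(1219, 305), 4), -276) = Add(Rational(4876, 305), -276) = Rational(-79304, 305) ≈ -260.01)
Add(D, Mul(-1, -247776)) = Add(Rational(-79304, 305), Mul(-1, -247776)) = Add(Rational(-79304, 305), 247776) = Rational(75492376, 305)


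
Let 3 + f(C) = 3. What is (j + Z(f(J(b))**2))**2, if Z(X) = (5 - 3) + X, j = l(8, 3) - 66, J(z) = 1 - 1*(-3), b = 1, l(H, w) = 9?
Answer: 3025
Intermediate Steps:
J(z) = 4 (J(z) = 1 + 3 = 4)
f(C) = 0 (f(C) = -3 + 3 = 0)
j = -57 (j = 9 - 66 = -57)
Z(X) = 2 + X
(j + Z(f(J(b))**2))**2 = (-57 + (2 + 0**2))**2 = (-57 + (2 + 0))**2 = (-57 + 2)**2 = (-55)**2 = 3025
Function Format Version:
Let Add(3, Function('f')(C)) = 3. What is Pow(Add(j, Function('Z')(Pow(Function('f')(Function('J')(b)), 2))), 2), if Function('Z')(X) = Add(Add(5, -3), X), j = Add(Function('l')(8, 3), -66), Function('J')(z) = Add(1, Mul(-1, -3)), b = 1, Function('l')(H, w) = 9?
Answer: 3025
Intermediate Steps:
Function('J')(z) = 4 (Function('J')(z) = Add(1, 3) = 4)
Function('f')(C) = 0 (Function('f')(C) = Add(-3, 3) = 0)
j = -57 (j = Add(9, -66) = -57)
Function('Z')(X) = Add(2, X)
Pow(Add(j, Function('Z')(Pow(Function('f')(Function('J')(b)), 2))), 2) = Pow(Add(-57, Add(2, Pow(0, 2))), 2) = Pow(Add(-57, Add(2, 0)), 2) = Pow(Add(-57, 2), 2) = Pow(-55, 2) = 3025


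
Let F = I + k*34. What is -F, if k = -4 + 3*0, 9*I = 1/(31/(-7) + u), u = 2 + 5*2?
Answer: 64865/477 ≈ 135.99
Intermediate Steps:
u = 12 (u = 2 + 10 = 12)
I = 7/477 (I = 1/(9*(31/(-7) + 12)) = 1/(9*(31*(-⅐) + 12)) = 1/(9*(-31/7 + 12)) = 1/(9*(53/7)) = (⅑)*(7/53) = 7/477 ≈ 0.014675)
k = -4 (k = -4 + 0 = -4)
F = -64865/477 (F = 7/477 - 4*34 = 7/477 - 136 = -64865/477 ≈ -135.99)
-F = -1*(-64865/477) = 64865/477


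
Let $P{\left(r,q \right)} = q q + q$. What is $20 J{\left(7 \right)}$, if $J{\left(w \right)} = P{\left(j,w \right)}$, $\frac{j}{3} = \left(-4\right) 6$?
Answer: $1120$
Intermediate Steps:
$j = -72$ ($j = 3 \left(\left(-4\right) 6\right) = 3 \left(-24\right) = -72$)
$P{\left(r,q \right)} = q + q^{2}$ ($P{\left(r,q \right)} = q^{2} + q = q + q^{2}$)
$J{\left(w \right)} = w \left(1 + w\right)$
$20 J{\left(7 \right)} = 20 \cdot 7 \left(1 + 7\right) = 20 \cdot 7 \cdot 8 = 20 \cdot 56 = 1120$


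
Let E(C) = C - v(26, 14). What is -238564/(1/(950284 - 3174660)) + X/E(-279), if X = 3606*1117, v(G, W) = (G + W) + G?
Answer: 61025442804726/115 ≈ 5.3066e+11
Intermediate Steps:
v(G, W) = W + 2*G
E(C) = -66 + C (E(C) = C - (14 + 2*26) = C - (14 + 52) = C - 1*66 = C - 66 = -66 + C)
X = 4027902
-238564/(1/(950284 - 3174660)) + X/E(-279) = -238564/(1/(950284 - 3174660)) + 4027902/(-66 - 279) = -238564/(1/(-2224376)) + 4027902/(-345) = -238564/(-1/2224376) + 4027902*(-1/345) = -238564*(-2224376) - 1342634/115 = 530656036064 - 1342634/115 = 61025442804726/115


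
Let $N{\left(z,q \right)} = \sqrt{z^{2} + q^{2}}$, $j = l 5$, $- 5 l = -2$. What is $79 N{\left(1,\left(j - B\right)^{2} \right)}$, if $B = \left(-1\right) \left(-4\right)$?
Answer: $79 \sqrt{17} \approx 325.73$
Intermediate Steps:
$l = \frac{2}{5}$ ($l = \left(- \frac{1}{5}\right) \left(-2\right) = \frac{2}{5} \approx 0.4$)
$j = 2$ ($j = \frac{2}{5} \cdot 5 = 2$)
$B = 4$
$N{\left(z,q \right)} = \sqrt{q^{2} + z^{2}}$
$79 N{\left(1,\left(j - B\right)^{2} \right)} = 79 \sqrt{\left(\left(2 - 4\right)^{2}\right)^{2} + 1^{2}} = 79 \sqrt{\left(\left(2 - 4\right)^{2}\right)^{2} + 1} = 79 \sqrt{\left(\left(-2\right)^{2}\right)^{2} + 1} = 79 \sqrt{4^{2} + 1} = 79 \sqrt{16 + 1} = 79 \sqrt{17}$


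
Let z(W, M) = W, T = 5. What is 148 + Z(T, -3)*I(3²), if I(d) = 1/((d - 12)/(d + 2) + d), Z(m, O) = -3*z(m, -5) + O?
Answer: 2335/16 ≈ 145.94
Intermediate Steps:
Z(m, O) = O - 3*m (Z(m, O) = -3*m + O = O - 3*m)
I(d) = 1/(d + (-12 + d)/(2 + d)) (I(d) = 1/((-12 + d)/(2 + d) + d) = 1/(d + (-12 + d)/(2 + d)))
148 + Z(T, -3)*I(3²) = 148 + (-3 - 3*5)*((2 + 3²)/(-12 + (3²)² + 3*3²)) = 148 + (-3 - 15)*((2 + 9)/(-12 + 9² + 3*9)) = 148 - 18*11/(-12 + 81 + 27) = 148 - 18*11/96 = 148 - 33/16 = 2335/16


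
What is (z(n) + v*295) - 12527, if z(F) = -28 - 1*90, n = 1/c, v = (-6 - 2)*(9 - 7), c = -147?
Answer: -17365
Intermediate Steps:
v = -16 (v = -8*2 = -16)
n = -1/147 (n = 1/(-147) = -1/147 ≈ -0.0068027)
z(F) = -118 (z(F) = -28 - 90 = -118)
(z(n) + v*295) - 12527 = (-118 - 16*295) - 12527 = (-118 - 4720) - 12527 = -4838 - 12527 = -17365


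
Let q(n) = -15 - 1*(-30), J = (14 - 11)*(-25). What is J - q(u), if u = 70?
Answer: -90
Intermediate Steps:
J = -75 (J = 3*(-25) = -75)
q(n) = 15 (q(n) = -15 + 30 = 15)
J - q(u) = -75 - 1*15 = -75 - 15 = -90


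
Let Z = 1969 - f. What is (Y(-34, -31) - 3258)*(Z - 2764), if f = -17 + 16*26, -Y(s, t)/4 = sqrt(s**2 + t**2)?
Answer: 3890052 + 4776*sqrt(2117) ≈ 4.1098e+6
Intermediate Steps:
Y(s, t) = -4*sqrt(s**2 + t**2)
f = 399 (f = -17 + 416 = 399)
Z = 1570 (Z = 1969 - 1*399 = 1969 - 399 = 1570)
(Y(-34, -31) - 3258)*(Z - 2764) = (-4*sqrt((-34)**2 + (-31)**2) - 3258)*(1570 - 2764) = (-4*sqrt(1156 + 961) - 3258)*(-1194) = (-4*sqrt(2117) - 3258)*(-1194) = (-3258 - 4*sqrt(2117))*(-1194) = 3890052 + 4776*sqrt(2117)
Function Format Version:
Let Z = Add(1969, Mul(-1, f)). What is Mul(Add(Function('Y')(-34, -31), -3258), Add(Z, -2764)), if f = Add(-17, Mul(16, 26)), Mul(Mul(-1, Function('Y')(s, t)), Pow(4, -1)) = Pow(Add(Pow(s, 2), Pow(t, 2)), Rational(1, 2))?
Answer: Add(3890052, Mul(4776, Pow(2117, Rational(1, 2)))) ≈ 4.1098e+6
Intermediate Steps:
Function('Y')(s, t) = Mul(-4, Pow(Add(Pow(s, 2), Pow(t, 2)), Rational(1, 2)))
f = 399 (f = Add(-17, 416) = 399)
Z = 1570 (Z = Add(1969, Mul(-1, 399)) = Add(1969, -399) = 1570)
Mul(Add(Function('Y')(-34, -31), -3258), Add(Z, -2764)) = Mul(Add(Mul(-4, Pow(Add(Pow(-34, 2), Pow(-31, 2)), Rational(1, 2))), -3258), Add(1570, -2764)) = Mul(Add(Mul(-4, Pow(Add(1156, 961), Rational(1, 2))), -3258), -1194) = Mul(Add(Mul(-4, Pow(2117, Rational(1, 2))), -3258), -1194) = Mul(Add(-3258, Mul(-4, Pow(2117, Rational(1, 2)))), -1194) = Add(3890052, Mul(4776, Pow(2117, Rational(1, 2))))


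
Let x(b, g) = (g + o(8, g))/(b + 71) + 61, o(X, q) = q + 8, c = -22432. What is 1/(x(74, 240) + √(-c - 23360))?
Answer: 1353285/106616089 - 84100*I*√58/106616089 ≈ 0.012693 - 0.0060074*I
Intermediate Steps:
o(X, q) = 8 + q
x(b, g) = 61 + (8 + 2*g)/(71 + b) (x(b, g) = (g + (8 + g))/(b + 71) + 61 = (8 + 2*g)/(71 + b) + 61 = 61 + (8 + 2*g)/(71 + b))
1/(x(74, 240) + √(-c - 23360)) = 1/((4339 + 2*240 + 61*74)/(71 + 74) + √(-1*(-22432) - 23360)) = 1/((4339 + 480 + 4514)/145 + √(22432 - 23360)) = 1/((1/145)*9333 + √(-928)) = 1/(9333/145 + 4*I*√58)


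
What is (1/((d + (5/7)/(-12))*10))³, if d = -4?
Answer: -74088/4956477625 ≈ -1.4948e-5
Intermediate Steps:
(1/((d + (5/7)/(-12))*10))³ = (1/(-4 + (5/7)/(-12)*10))³ = ((⅒)/(-4 + (5*(⅐))*(-1/12)))³ = ((⅒)/(-4 + (5/7)*(-1/12)))³ = ((⅒)/(-4 - 5/84))³ = ((⅒)/(-341/84))³ = (-84/341*⅒)³ = (-42/1705)³ = -74088/4956477625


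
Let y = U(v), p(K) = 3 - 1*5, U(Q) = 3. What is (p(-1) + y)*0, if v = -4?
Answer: 0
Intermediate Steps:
p(K) = -2 (p(K) = 3 - 5 = -2)
y = 3
(p(-1) + y)*0 = (-2 + 3)*0 = 1*0 = 0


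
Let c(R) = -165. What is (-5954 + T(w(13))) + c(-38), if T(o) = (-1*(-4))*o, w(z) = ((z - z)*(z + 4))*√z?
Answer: -6119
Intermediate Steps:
w(z) = 0 (w(z) = (0*(4 + z))*√z = 0*√z = 0)
T(o) = 4*o
(-5954 + T(w(13))) + c(-38) = (-5954 + 4*0) - 165 = (-5954 + 0) - 165 = -5954 - 165 = -6119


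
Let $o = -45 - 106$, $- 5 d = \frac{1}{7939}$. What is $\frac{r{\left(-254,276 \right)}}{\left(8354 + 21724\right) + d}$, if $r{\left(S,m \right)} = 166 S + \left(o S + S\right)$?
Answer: $- \frac{161320480}{1193946209} \approx -0.13512$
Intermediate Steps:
$d = - \frac{1}{39695}$ ($d = - \frac{1}{5 \cdot 7939} = \left(- \frac{1}{5}\right) \frac{1}{7939} = - \frac{1}{39695} \approx -2.5192 \cdot 10^{-5}$)
$o = -151$
$r{\left(S,m \right)} = 16 S$ ($r{\left(S,m \right)} = 166 S + \left(- 151 S + S\right) = 166 S - 150 S = 16 S$)
$\frac{r{\left(-254,276 \right)}}{\left(8354 + 21724\right) + d} = \frac{16 \left(-254\right)}{\left(8354 + 21724\right) - \frac{1}{39695}} = - \frac{4064}{30078 - \frac{1}{39695}} = - \frac{4064}{\frac{1193946209}{39695}} = \left(-4064\right) \frac{39695}{1193946209} = - \frac{161320480}{1193946209}$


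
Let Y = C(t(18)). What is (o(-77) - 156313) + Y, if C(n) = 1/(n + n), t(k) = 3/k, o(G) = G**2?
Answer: -150381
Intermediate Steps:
C(n) = 1/(2*n)
Y = 3 (Y = 1/(2*((3/18))) = 1/(2*((3*(1/18)))) = 1/(2*(1/6)) = (1/2)*6 = 3)
(o(-77) - 156313) + Y = ((-77)**2 - 156313) + 3 = (5929 - 156313) + 3 = -150384 + 3 = -150381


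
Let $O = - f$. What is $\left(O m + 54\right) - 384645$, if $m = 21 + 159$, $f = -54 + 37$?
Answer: $-381531$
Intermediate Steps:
$f = -17$
$O = 17$ ($O = \left(-1\right) \left(-17\right) = 17$)
$m = 180$
$\left(O m + 54\right) - 384645 = \left(17 \cdot 180 + 54\right) - 384645 = \left(3060 + 54\right) - 384645 = 3114 - 384645 = -381531$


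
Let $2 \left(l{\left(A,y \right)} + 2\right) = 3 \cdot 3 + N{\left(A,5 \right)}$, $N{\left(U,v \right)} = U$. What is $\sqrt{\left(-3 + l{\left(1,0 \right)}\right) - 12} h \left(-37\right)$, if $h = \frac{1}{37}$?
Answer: $- 2 i \sqrt{3} \approx - 3.4641 i$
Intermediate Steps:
$h = \frac{1}{37} \approx 0.027027$
$l{\left(A,y \right)} = \frac{5}{2} + \frac{A}{2}$ ($l{\left(A,y \right)} = -2 + \frac{3 \cdot 3 + A}{2} = -2 + \frac{9 + A}{2} = -2 + \left(\frac{9}{2} + \frac{A}{2}\right) = \frac{5}{2} + \frac{A}{2}$)
$\sqrt{\left(-3 + l{\left(1,0 \right)}\right) - 12} h \left(-37\right) = \sqrt{\left(-3 + \left(\frac{5}{2} + \frac{1}{2} \cdot 1\right)\right) - 12} \cdot \frac{1}{37} \left(-37\right) = \sqrt{\left(-3 + \left(\frac{5}{2} + \frac{1}{2}\right)\right) - 12} \cdot \frac{1}{37} \left(-37\right) = \sqrt{\left(-3 + 3\right) - 12} \cdot \frac{1}{37} \left(-37\right) = \sqrt{0 - 12} \cdot \frac{1}{37} \left(-37\right) = \sqrt{-12} \cdot \frac{1}{37} \left(-37\right) = 2 i \sqrt{3} \cdot \frac{1}{37} \left(-37\right) = \frac{2 i \sqrt{3}}{37} \left(-37\right) = - 2 i \sqrt{3}$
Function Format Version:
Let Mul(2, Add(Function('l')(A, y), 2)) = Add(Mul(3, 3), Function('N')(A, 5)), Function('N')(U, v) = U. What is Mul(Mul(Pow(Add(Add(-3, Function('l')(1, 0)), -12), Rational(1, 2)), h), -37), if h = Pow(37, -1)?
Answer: Mul(-2, I, Pow(3, Rational(1, 2))) ≈ Mul(-3.4641, I)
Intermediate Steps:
h = Rational(1, 37) ≈ 0.027027
Function('l')(A, y) = Add(Rational(5, 2), Mul(Rational(1, 2), A)) (Function('l')(A, y) = Add(-2, Mul(Rational(1, 2), Add(Mul(3, 3), A))) = Add(-2, Mul(Rational(1, 2), Add(9, A))) = Add(-2, Add(Rational(9, 2), Mul(Rational(1, 2), A))) = Add(Rational(5, 2), Mul(Rational(1, 2), A)))
Mul(Mul(Pow(Add(Add(-3, Function('l')(1, 0)), -12), Rational(1, 2)), h), -37) = Mul(Mul(Pow(Add(Add(-3, Add(Rational(5, 2), Mul(Rational(1, 2), 1))), -12), Rational(1, 2)), Rational(1, 37)), -37) = Mul(Mul(Pow(Add(Add(-3, Add(Rational(5, 2), Rational(1, 2))), -12), Rational(1, 2)), Rational(1, 37)), -37) = Mul(Mul(Pow(Add(Add(-3, 3), -12), Rational(1, 2)), Rational(1, 37)), -37) = Mul(Mul(Pow(Add(0, -12), Rational(1, 2)), Rational(1, 37)), -37) = Mul(Mul(Pow(-12, Rational(1, 2)), Rational(1, 37)), -37) = Mul(Mul(Mul(2, I, Pow(3, Rational(1, 2))), Rational(1, 37)), -37) = Mul(Mul(Rational(2, 37), I, Pow(3, Rational(1, 2))), -37) = Mul(-2, I, Pow(3, Rational(1, 2)))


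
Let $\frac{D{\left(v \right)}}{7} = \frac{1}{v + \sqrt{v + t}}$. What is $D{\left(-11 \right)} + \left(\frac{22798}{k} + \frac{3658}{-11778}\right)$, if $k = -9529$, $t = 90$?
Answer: $- \frac{13054657}{2877758} - \frac{\sqrt{79}}{6} \approx -6.0178$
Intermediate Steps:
$D{\left(v \right)} = \frac{7}{v + \sqrt{90 + v}}$ ($D{\left(v \right)} = \frac{7}{v + \sqrt{v + 90}} = \frac{7}{v + \sqrt{90 + v}}$)
$D{\left(-11 \right)} + \left(\frac{22798}{k} + \frac{3658}{-11778}\right) = \frac{7}{-11 + \sqrt{90 - 11}} + \left(\frac{22798}{-9529} + \frac{3658}{-11778}\right) = \frac{7}{-11 + \sqrt{79}} + \left(22798 \left(- \frac{1}{9529}\right) + 3658 \left(- \frac{1}{11778}\right)\right) = \frac{7}{-11 + \sqrt{79}} - \frac{11668151}{4316637} = - \frac{11668151}{4316637} + \frac{7}{-11 + \sqrt{79}}$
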